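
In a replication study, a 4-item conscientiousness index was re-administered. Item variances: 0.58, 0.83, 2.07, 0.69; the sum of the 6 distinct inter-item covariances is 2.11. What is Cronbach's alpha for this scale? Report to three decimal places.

Cronbach's alpha = 0.671

Σσ²ᵢ = 0.58 + 0.83 + 2.07 + 0.69 = 4.17
Sum of distinct covariances = 2.11
σ²_total = Σσ²ᵢ + 2·Σcov = 4.17 + 2 × 2.11 = 8.39
α = (4/3)·(1 − 4.17/8.39) = 0.671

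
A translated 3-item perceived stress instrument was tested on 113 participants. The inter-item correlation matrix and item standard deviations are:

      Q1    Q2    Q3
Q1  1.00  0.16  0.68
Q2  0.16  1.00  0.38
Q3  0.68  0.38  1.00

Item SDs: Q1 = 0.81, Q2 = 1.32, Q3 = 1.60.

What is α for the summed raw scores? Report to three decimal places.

α = 0.642

Σσ²ᵢ = 0.81² + 1.32² + 1.60² = 4.9585
Covariances σ_ij = r_ij · s_i · s_j:
  σ(Q1,Q2) = 0.16 × 0.81 × 1.32 = 0.1711
  σ(Q1,Q3) = 0.68 × 0.81 × 1.60 = 0.8813
  σ(Q2,Q3) = 0.38 × 1.32 × 1.60 = 0.8026
σ²_T = Σσ²ᵢ + 2·Σσ_ij = 4.9585 + 2 × 1.8550 = 8.6685
α = (3/2)·(1 − 4.9585/8.6685) = 0.642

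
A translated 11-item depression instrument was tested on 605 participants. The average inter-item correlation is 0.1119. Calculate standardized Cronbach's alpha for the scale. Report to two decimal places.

Standardized α = k·r̄ / (1 + (k−1)·r̄) = 11 × 0.1119 / (1 + 10 × 0.1119)
  = 1.2309 / 2.1190 = 0.58

α = 0.58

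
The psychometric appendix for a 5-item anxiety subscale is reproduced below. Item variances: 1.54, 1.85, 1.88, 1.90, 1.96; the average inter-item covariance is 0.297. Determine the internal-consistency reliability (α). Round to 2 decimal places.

sum of item variances = 1.54 + 1.85 + 1.88 + 1.90 + 1.96 = 9.13
Sum of the 10 distinct covariances = 10 × 0.297 = 2.970
total variance = sum of item variances + 2·Σcov = 9.13 + 2 × 2.970 = 15.070
α = (5/4)·(1 − 9.13/15.070) = 0.49

α = 0.49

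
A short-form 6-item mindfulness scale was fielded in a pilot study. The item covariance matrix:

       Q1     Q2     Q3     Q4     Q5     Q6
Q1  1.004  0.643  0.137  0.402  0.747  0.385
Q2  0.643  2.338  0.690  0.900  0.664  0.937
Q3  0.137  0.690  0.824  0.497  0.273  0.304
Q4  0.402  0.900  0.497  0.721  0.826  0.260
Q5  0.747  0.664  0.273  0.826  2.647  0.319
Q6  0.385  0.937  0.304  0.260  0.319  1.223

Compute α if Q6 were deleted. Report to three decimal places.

α = 0.757

Remaining items: Q1, Q2, Q3, Q4, Q5 (k = 5).
Σσᵢ² = 1.004 + 2.338 + 0.824 + 0.721 + 2.647 = 7.534
σ²_total = 7.534 + 2 × 5.779 = 19.092
α (item deleted) = (5/4)·(1 − 7.534/19.092) = 0.757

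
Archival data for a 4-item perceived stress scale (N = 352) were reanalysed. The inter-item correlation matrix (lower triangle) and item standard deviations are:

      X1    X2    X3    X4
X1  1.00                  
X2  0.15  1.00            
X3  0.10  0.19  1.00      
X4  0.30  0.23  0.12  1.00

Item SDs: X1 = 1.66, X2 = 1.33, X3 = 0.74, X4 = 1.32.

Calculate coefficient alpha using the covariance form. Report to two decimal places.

Σσ²ᵢ = 1.66² + 1.33² + 0.74² + 1.32² = 6.8145
Covariances σ_ij = r_ij · s_i · s_j:
  σ(X1,X2) = 0.15 × 1.66 × 1.33 = 0.3312
  σ(X1,X3) = 0.10 × 1.66 × 0.74 = 0.1228
  σ(X1,X4) = 0.30 × 1.66 × 1.32 = 0.6574
  σ(X2,X3) = 0.19 × 1.33 × 0.74 = 0.1870
  σ(X2,X4) = 0.23 × 1.33 × 1.32 = 0.4038
  σ(X3,X4) = 0.12 × 0.74 × 1.32 = 0.1172
σ²_T = Σσ²ᵢ + 2·Σσ_ij = 6.8145 + 2 × 1.8194 = 10.4533
α = (4/3)·(1 − 6.8145/10.4533) = 0.46

α = 0.46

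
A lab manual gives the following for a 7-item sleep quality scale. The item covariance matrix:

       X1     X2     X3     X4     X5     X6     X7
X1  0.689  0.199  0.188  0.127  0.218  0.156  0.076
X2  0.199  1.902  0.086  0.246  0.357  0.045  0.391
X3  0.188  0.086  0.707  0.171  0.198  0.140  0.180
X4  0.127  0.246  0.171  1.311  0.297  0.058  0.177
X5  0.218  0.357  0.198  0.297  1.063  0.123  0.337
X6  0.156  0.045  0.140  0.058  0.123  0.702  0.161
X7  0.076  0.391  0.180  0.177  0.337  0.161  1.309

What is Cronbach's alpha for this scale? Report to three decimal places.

ΣVar(i) = 0.689 + 1.902 + 0.707 + 1.311 + 1.063 + 0.702 + 1.309 = 7.683
Sum of the distinct covariances = 3.931
Var(T) = 7.683 + 2 × 3.931 = 15.545
α = (k/(k−1))·(1 − ΣVar(i)/Var(T)) = (7/6)·(1 − 7.683/15.545) = 0.590

α = 0.590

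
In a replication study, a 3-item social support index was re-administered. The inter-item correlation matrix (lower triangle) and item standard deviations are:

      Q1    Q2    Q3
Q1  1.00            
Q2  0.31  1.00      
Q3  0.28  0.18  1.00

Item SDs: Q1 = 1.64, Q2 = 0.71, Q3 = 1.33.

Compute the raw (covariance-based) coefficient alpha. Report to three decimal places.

coefficient alpha = 0.473

Σσ²ᵢ = 1.64² + 0.71² + 1.33² = 4.9626
Covariances σ_ij = r_ij · s_i · s_j:
  σ(Q1,Q2) = 0.31 × 1.64 × 0.71 = 0.3610
  σ(Q1,Q3) = 0.28 × 1.64 × 1.33 = 0.6107
  σ(Q2,Q3) = 0.18 × 0.71 × 1.33 = 0.1700
σ²_T = Σσ²ᵢ + 2·Σσ_ij = 4.9626 + 2 × 1.1417 = 7.2460
α = (3/2)·(1 − 4.9626/7.2460) = 0.473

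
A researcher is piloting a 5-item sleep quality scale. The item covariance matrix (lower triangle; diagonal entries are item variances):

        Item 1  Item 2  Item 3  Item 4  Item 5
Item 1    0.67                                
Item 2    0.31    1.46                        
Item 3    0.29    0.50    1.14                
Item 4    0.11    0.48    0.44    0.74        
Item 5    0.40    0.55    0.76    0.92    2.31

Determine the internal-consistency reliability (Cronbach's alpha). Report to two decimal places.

Cronbach's alpha = 0.75

Σσᵢ² = 0.67 + 1.46 + 1.14 + 0.74 + 2.31 = 6.32
Sum of off-diagonal covariances = 4.76
σ²_T = 6.32 + 2 × 4.76 = 15.84
α = (k/(k−1))·(1 − Σσᵢ²/σ²_T) = (5/4)·(1 − 6.32/15.84) = 0.75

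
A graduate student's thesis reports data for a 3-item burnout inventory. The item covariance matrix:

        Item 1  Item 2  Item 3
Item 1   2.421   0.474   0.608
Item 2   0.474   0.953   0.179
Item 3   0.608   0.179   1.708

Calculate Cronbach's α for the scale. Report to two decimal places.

sum of item variances = 2.421 + 0.953 + 1.708 = 5.082
Sum of the distinct covariances = 1.261
total variance = 5.082 + 2 × 1.261 = 7.604
α = (k/(k−1))·(1 − sum of item variances/total variance) = (3/2)·(1 − 5.082/7.604) = 0.50

α = 0.50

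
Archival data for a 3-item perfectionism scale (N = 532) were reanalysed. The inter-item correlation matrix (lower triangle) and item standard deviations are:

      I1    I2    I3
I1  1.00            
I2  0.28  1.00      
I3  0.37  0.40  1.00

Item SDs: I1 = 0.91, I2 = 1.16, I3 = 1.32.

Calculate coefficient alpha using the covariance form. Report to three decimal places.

coefficient alpha = 0.613

Σσ²ᵢ = 0.91² + 1.16² + 1.32² = 3.9161
Covariances σ_ij = r_ij · s_i · s_j:
  σ(I1,I2) = 0.28 × 0.91 × 1.16 = 0.2956
  σ(I1,I3) = 0.37 × 0.91 × 1.32 = 0.4444
  σ(I2,I3) = 0.40 × 1.16 × 1.32 = 0.6125
σ²_T = Σσ²ᵢ + 2·Σσ_ij = 3.9161 + 2 × 1.3525 = 6.6211
α = (3/2)·(1 − 3.9161/6.6211) = 0.613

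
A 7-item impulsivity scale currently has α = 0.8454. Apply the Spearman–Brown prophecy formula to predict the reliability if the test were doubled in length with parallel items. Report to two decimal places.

Length factor m = 2
α' = m·α / (1 + (m−1)·α)
   = 2 × 0.8454 / (1 + (2 − 1) × 0.8454)
   = 1.6908 / 1.8454 = 0.92

predicted reliability = 0.92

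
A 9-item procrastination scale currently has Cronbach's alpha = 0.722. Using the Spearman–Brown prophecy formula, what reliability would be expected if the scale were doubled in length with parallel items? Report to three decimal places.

Length factor m = 2
α' = m·α / (1 + (m−1)·α)
   = 2 × 0.722 / (1 + (2 − 1) × 0.722)
   = 1.4440 / 1.7220 = 0.839

predicted reliability = 0.839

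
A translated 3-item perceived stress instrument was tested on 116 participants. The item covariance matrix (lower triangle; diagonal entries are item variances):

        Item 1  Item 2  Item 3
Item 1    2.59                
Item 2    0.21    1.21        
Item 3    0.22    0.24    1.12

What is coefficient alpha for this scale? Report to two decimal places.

Σσ²ᵢ = 2.59 + 1.21 + 1.12 = 4.92
Sum of the distinct covariances = 0.67
σ²_total = 4.92 + 2 × 0.67 = 6.26
α = (k/(k−1))·(1 − Σσ²ᵢ/σ²_total) = (3/2)·(1 − 4.92/6.26) = 0.32

coefficient alpha = 0.32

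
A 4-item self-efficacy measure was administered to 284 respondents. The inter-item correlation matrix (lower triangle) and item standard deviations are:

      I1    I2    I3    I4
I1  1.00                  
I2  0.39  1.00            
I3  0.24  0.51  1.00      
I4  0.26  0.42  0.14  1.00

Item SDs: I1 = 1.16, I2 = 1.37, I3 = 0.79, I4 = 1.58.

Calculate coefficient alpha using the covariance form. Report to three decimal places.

Σσ²ᵢ = 1.16² + 1.37² + 0.79² + 1.58² = 6.3430
Covariances σ_ij = r_ij · s_i · s_j:
  σ(I1,I2) = 0.39 × 1.16 × 1.37 = 0.6198
  σ(I1,I3) = 0.24 × 1.16 × 0.79 = 0.2199
  σ(I1,I4) = 0.26 × 1.16 × 1.58 = 0.4765
  σ(I2,I3) = 0.51 × 1.37 × 0.79 = 0.5520
  σ(I2,I4) = 0.42 × 1.37 × 1.58 = 0.9091
  σ(I3,I4) = 0.14 × 0.79 × 1.58 = 0.1747
σ²_T = Σσ²ᵢ + 2·Σσ_ij = 6.3430 + 2 × 2.9520 = 12.2470
α = (4/3)·(1 − 6.3430/12.2470) = 0.643

α = 0.643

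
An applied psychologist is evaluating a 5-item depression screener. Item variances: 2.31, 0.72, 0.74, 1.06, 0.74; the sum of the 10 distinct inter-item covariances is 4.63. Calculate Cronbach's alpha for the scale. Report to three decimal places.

Cronbach's alpha = 0.781

Σσᵢ² = 2.31 + 0.72 + 0.74 + 1.06 + 0.74 = 5.57
Sum of distinct covariances = 4.63
σ²_total = Σσᵢ² + 2·Σcov = 5.57 + 2 × 4.63 = 14.83
α = (5/4)·(1 − 5.57/14.83) = 0.781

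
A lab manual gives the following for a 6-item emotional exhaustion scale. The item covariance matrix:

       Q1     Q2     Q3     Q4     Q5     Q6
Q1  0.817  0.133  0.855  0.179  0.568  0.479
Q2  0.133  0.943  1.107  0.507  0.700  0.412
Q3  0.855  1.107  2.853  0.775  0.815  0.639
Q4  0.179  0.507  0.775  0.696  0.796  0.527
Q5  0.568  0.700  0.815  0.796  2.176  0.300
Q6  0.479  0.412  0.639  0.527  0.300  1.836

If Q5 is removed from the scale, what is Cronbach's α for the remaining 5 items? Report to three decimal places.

Remaining items: Q1, Q2, Q3, Q4, Q6 (k = 5).
Σσᵢ² = 0.817 + 0.943 + 2.853 + 0.696 + 1.836 = 7.145
Var(T) = 7.145 + 2 × 5.613 = 18.371
α (item deleted) = (5/4)·(1 − 7.145/18.371) = 0.764

α = 0.764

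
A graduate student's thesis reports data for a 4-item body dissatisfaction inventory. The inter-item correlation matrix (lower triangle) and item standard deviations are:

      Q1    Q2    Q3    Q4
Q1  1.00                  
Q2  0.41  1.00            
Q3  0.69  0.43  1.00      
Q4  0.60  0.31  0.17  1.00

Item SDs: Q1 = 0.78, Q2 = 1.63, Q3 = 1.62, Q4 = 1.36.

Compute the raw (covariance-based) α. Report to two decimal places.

α = 0.70

Σσ²ᵢ = 0.78² + 1.63² + 1.62² + 1.36² = 7.7393
Covariances σ_ij = r_ij · s_i · s_j:
  σ(Q1,Q2) = 0.41 × 0.78 × 1.63 = 0.5213
  σ(Q1,Q3) = 0.69 × 0.78 × 1.62 = 0.8719
  σ(Q1,Q4) = 0.60 × 0.78 × 1.36 = 0.6365
  σ(Q2,Q3) = 0.43 × 1.63 × 1.62 = 1.1355
  σ(Q2,Q4) = 0.31 × 1.63 × 1.36 = 0.6872
  σ(Q3,Q4) = 0.17 × 1.62 × 1.36 = 0.3745
σ²_T = Σσ²ᵢ + 2·Σσ_ij = 7.7393 + 2 × 4.2269 = 16.1931
α = (4/3)·(1 − 7.7393/16.1931) = 0.70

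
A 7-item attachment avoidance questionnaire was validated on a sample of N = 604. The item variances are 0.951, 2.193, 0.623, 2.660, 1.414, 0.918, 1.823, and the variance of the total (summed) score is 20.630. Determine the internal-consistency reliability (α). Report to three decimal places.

sum of item variances = 0.951 + 2.193 + 0.623 + 2.660 + 1.414 + 0.918 + 1.823 = 10.582
α = (k/(k−1))·(1 − sum of item variances/σ²_total) = (7/6)·(1 − 10.582/20.630) = 0.568

α = 0.568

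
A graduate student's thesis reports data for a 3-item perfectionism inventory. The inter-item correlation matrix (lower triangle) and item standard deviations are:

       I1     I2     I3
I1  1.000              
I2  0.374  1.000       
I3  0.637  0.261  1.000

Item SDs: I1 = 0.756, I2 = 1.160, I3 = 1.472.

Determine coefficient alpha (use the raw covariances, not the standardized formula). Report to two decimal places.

Σσ²ᵢ = 0.756² + 1.160² + 1.472² = 4.0839
Covariances σ_ij = r_ij · s_i · s_j:
  σ(I1,I2) = 0.374 × 0.756 × 1.160 = 0.3280
  σ(I1,I3) = 0.637 × 0.756 × 1.472 = 0.7089
  σ(I2,I3) = 0.261 × 1.160 × 1.472 = 0.4457
σ²_T = Σσ²ᵢ + 2·Σσ_ij = 4.0839 + 2 × 1.4826 = 7.0491
α = (3/2)·(1 − 4.0839/7.0491) = 0.63

α = 0.63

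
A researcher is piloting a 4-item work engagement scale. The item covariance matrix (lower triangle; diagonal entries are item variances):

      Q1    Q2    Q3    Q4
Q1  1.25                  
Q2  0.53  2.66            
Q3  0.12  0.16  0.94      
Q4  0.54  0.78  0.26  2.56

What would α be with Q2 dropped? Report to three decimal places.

α = 0.419

Remaining items: Q1, Q3, Q4 (k = 3).
ΣVar(i) = 1.25 + 0.94 + 2.56 = 4.75
σ²_total = 4.75 + 2 × 0.92 = 6.59
α (item deleted) = (3/2)·(1 − 4.75/6.59) = 0.419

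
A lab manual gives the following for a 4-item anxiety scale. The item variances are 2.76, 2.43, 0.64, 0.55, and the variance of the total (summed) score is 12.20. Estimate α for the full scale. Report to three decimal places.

α = 0.636

sum of item variances = 2.76 + 2.43 + 0.64 + 0.55 = 6.38
α = (k/(k−1))·(1 − sum of item variances/σ²_T) = (4/3)·(1 − 6.38/12.20) = 0.636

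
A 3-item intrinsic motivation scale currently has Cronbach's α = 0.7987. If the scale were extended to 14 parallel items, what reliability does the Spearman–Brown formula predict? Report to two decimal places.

predicted reliability = 0.95

Length factor m = 14/3 = 4.6667
α' = m·α / (1 + (m−1)·α)
   = 14/3 × 0.7987 / (1 + (14/3 − 1) × 0.7987)
   = 3.7273 / 3.9286 = 0.95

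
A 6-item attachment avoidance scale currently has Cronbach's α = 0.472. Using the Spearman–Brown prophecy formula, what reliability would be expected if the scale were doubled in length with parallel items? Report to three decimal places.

predicted reliability = 0.641

Length factor m = 2
α' = m·α / (1 + (m−1)·α)
   = 2 × 0.472 / (1 + (2 − 1) × 0.472)
   = 0.9440 / 1.4720 = 0.641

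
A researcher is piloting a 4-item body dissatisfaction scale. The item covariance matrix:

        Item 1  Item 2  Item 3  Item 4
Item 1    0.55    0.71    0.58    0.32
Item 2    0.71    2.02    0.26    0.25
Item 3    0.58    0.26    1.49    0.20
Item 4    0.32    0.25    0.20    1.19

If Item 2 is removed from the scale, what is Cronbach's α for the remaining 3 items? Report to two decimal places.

α = 0.61

Remaining items: Item 1, Item 3, Item 4 (k = 3).
sum of item variances = 0.55 + 1.49 + 1.19 = 3.23
total variance = 3.23 + 2 × 1.10 = 5.43
α (item deleted) = (3/2)·(1 − 3.23/5.43) = 0.61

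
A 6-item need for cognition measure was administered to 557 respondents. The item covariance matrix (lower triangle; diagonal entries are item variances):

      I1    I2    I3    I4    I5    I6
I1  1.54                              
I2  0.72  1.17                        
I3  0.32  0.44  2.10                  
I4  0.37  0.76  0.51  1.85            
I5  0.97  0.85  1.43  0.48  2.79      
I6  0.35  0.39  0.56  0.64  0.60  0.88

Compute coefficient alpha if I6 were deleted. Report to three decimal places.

Remaining items: I1, I2, I3, I4, I5 (k = 5).
ΣVar(i) = 1.54 + 1.17 + 2.10 + 1.85 + 2.79 = 9.45
total variance = 9.45 + 2 × 6.85 = 23.15
α (item deleted) = (5/4)·(1 − 9.45/23.15) = 0.740

coefficient alpha = 0.740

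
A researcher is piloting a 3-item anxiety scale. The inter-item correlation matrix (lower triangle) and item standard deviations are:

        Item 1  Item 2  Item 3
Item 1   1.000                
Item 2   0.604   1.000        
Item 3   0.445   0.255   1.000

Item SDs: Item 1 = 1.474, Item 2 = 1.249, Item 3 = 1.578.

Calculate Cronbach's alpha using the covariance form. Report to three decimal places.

α = 0.690

Σσ²ᵢ = 1.474² + 1.249² + 1.578² = 6.2228
Covariances σ_ij = r_ij · s_i · s_j:
  σ(Item 1,Item 2) = 0.604 × 1.474 × 1.249 = 1.1120
  σ(Item 1,Item 3) = 0.445 × 1.474 × 1.578 = 1.0351
  σ(Item 2,Item 3) = 0.255 × 1.249 × 1.578 = 0.5026
σ²_T = Σσ²ᵢ + 2·Σσ_ij = 6.2228 + 2 × 2.6497 = 11.5222
α = (3/2)·(1 − 6.2228/11.5222) = 0.690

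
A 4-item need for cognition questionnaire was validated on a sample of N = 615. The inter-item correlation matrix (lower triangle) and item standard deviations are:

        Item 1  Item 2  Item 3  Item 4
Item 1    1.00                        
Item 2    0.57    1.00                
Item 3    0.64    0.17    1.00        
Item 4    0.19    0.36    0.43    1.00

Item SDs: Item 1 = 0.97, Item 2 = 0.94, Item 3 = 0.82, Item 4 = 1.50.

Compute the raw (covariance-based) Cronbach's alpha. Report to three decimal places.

Cronbach's alpha = 0.680

Σσ²ᵢ = 0.97² + 0.94² + 0.82² + 1.50² = 4.7469
Covariances σ_ij = r_ij · s_i · s_j:
  σ(Item 1,Item 2) = 0.57 × 0.97 × 0.94 = 0.5197
  σ(Item 1,Item 3) = 0.64 × 0.97 × 0.82 = 0.5091
  σ(Item 1,Item 4) = 0.19 × 0.97 × 1.50 = 0.2764
  σ(Item 2,Item 3) = 0.17 × 0.94 × 0.82 = 0.1310
  σ(Item 2,Item 4) = 0.36 × 0.94 × 1.50 = 0.5076
  σ(Item 3,Item 4) = 0.43 × 0.82 × 1.50 = 0.5289
σ²_T = Σσ²ᵢ + 2·Σσ_ij = 4.7469 + 2 × 2.4727 = 9.6923
α = (4/3)·(1 − 4.7469/9.6923) = 0.680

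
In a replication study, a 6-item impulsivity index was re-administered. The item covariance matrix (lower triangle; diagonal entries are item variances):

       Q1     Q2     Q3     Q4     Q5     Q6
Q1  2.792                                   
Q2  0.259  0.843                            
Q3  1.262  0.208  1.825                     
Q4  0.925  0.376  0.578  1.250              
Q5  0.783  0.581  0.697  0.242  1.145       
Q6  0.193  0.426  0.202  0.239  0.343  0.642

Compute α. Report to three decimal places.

Σσᵢ² = 2.792 + 0.843 + 1.825 + 1.250 + 1.145 + 0.642 = 8.497
Sum of off-diagonal covariances = 7.314
Var(T) = 8.497 + 2 × 7.314 = 23.125
α = (k/(k−1))·(1 − Σσᵢ²/Var(T)) = (6/5)·(1 − 8.497/23.125) = 0.759

α = 0.759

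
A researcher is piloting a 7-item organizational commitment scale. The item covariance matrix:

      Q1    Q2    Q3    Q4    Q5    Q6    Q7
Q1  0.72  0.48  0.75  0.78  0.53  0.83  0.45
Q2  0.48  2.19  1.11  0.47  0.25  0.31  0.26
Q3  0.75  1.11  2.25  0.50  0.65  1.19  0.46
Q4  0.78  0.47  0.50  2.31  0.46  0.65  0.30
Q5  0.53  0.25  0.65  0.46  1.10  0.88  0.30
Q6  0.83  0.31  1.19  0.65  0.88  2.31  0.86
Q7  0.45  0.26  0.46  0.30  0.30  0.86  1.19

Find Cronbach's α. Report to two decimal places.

Cronbach's α = 0.79

ΣVar(i) = 0.72 + 2.19 + 2.25 + 2.31 + 1.10 + 2.31 + 1.19 = 12.07
Sum of off-diagonal covariances = 12.47
Var(T) = 12.07 + 2 × 12.47 = 37.01
α = (k/(k−1))·(1 − ΣVar(i)/Var(T)) = (7/6)·(1 − 12.07/37.01) = 0.79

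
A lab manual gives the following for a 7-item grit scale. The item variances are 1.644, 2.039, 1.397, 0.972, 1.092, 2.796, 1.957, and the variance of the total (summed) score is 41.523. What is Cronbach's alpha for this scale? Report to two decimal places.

Σσᵢ² = 1.644 + 2.039 + 1.397 + 0.972 + 1.092 + 2.796 + 1.957 = 11.897
α = (k/(k−1))·(1 − Σσᵢ²/Var(T)) = (7/6)·(1 − 11.897/41.523) = 0.83

α = 0.83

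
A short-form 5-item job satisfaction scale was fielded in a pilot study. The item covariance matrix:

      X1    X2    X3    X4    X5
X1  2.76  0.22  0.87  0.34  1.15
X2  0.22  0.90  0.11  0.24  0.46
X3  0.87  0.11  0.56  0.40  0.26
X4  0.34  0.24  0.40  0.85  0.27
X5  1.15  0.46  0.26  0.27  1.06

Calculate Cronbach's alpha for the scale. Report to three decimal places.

Σσ²ᵢ = 2.76 + 0.90 + 0.56 + 0.85 + 1.06 = 6.13
Sum of the distinct covariances = 4.32
σ²_total = 6.13 + 2 × 4.32 = 14.77
α = (k/(k−1))·(1 − Σσ²ᵢ/σ²_total) = (5/4)·(1 − 6.13/14.77) = 0.731

Cronbach's alpha = 0.731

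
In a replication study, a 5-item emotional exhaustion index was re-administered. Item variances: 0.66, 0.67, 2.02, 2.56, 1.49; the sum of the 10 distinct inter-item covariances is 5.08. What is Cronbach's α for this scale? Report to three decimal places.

α = 0.723

Σσᵢ² = 0.66 + 0.67 + 2.02 + 2.56 + 1.49 = 7.40
Sum of distinct covariances = 5.08
σ²_T = Σσᵢ² + 2·Σcov = 7.40 + 2 × 5.08 = 17.56
α = (5/4)·(1 − 7.40/17.56) = 0.723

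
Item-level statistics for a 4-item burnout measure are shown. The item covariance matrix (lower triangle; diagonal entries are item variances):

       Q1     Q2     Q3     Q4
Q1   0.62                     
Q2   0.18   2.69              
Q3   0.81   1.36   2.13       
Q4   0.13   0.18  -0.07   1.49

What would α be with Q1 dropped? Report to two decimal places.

α = 0.48

Remaining items: Q2, Q3, Q4 (k = 3).
sum of item variances = 2.69 + 2.13 + 1.49 = 6.31
σ²_total = 6.31 + 2 × 1.47 = 9.25
α (item deleted) = (3/2)·(1 − 6.31/9.25) = 0.48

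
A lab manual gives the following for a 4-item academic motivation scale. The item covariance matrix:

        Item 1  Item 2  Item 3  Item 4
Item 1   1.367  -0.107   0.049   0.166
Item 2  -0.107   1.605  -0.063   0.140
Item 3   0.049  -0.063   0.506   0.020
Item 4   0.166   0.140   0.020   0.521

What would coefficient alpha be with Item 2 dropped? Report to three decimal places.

Remaining items: Item 1, Item 3, Item 4 (k = 3).
ΣVar(i) = 1.367 + 0.506 + 0.521 = 2.394
Var(T) = 2.394 + 2 × 0.235 = 2.864
α (item deleted) = (3/2)·(1 − 2.394/2.864) = 0.246

α = 0.246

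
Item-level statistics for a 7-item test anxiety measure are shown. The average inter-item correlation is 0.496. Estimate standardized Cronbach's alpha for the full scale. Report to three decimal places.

Standardized α = k·r̄ / (1 + (k−1)·r̄) = 7 × 0.496 / (1 + 6 × 0.496)
  = 3.4720 / 3.9760 = 0.873

α = 0.873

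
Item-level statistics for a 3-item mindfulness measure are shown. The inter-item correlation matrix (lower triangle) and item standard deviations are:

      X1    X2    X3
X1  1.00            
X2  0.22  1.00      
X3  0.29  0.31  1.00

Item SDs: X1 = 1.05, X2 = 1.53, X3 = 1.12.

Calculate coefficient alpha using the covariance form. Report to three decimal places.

Σσ²ᵢ = 1.05² + 1.53² + 1.12² = 4.6978
Covariances σ_ij = r_ij · s_i · s_j:
  σ(X1,X2) = 0.22 × 1.05 × 1.53 = 0.3534
  σ(X1,X3) = 0.29 × 1.05 × 1.12 = 0.3410
  σ(X2,X3) = 0.31 × 1.53 × 1.12 = 0.5312
σ²_T = Σσ²ᵢ + 2·Σσ_ij = 4.6978 + 2 × 1.2256 = 7.1490
α = (3/2)·(1 − 4.6978/7.1490) = 0.514

α = 0.514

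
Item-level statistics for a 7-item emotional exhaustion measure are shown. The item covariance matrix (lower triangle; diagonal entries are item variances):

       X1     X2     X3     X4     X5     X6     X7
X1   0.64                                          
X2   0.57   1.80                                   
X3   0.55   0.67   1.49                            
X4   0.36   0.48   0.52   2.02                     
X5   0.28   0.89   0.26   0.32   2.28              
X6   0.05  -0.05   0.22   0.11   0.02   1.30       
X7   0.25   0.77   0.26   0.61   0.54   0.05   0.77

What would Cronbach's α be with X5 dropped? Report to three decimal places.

α = 0.690

Remaining items: X1, X2, X3, X4, X6, X7 (k = 6).
Σσᵢ² = 0.64 + 1.80 + 1.49 + 2.02 + 1.30 + 0.77 = 8.02
σ²_T = 8.02 + 2 × 5.42 = 18.86
α (item deleted) = (6/5)·(1 − 8.02/18.86) = 0.690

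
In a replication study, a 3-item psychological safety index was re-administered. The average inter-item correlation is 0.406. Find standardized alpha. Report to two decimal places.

α = 0.67

Standardized α = k·r̄ / (1 + (k−1)·r̄) = 3 × 0.406 / (1 + 2 × 0.406)
  = 1.2180 / 1.8120 = 0.67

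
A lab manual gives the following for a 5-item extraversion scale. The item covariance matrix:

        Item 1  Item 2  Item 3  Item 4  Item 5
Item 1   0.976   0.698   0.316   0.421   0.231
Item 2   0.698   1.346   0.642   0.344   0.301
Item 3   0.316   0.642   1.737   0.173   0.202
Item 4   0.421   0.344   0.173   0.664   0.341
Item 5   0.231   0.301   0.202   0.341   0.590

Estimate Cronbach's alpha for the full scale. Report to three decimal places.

Cronbach's alpha = 0.725

ΣVar(i) = 0.976 + 1.346 + 1.737 + 0.664 + 0.590 = 5.313
Σ_{i<j} σ_ij = 3.669
Var(T) = 5.313 + 2 × 3.669 = 12.651
α = (k/(k−1))·(1 − ΣVar(i)/Var(T)) = (5/4)·(1 − 5.313/12.651) = 0.725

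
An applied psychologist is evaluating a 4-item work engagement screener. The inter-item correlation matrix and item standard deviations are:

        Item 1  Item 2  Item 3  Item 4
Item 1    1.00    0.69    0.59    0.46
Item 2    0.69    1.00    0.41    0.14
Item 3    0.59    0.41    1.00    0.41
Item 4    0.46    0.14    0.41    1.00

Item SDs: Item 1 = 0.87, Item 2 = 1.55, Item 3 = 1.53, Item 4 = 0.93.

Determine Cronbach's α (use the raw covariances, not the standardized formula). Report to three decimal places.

Cronbach's α = 0.730

Σσ²ᵢ = 0.87² + 1.55² + 1.53² + 0.93² = 6.3652
Covariances σ_ij = r_ij · s_i · s_j:
  σ(Item 1,Item 2) = 0.69 × 0.87 × 1.55 = 0.9305
  σ(Item 1,Item 3) = 0.59 × 0.87 × 1.53 = 0.7853
  σ(Item 1,Item 4) = 0.46 × 0.87 × 0.93 = 0.3722
  σ(Item 2,Item 3) = 0.41 × 1.55 × 1.53 = 0.9723
  σ(Item 2,Item 4) = 0.14 × 1.55 × 0.93 = 0.2018
  σ(Item 3,Item 4) = 0.41 × 1.53 × 0.93 = 0.5834
σ²_T = Σσ²ᵢ + 2·Σσ_ij = 6.3652 + 2 × 3.8455 = 14.0562
α = (4/3)·(1 − 6.3652/14.0562) = 0.730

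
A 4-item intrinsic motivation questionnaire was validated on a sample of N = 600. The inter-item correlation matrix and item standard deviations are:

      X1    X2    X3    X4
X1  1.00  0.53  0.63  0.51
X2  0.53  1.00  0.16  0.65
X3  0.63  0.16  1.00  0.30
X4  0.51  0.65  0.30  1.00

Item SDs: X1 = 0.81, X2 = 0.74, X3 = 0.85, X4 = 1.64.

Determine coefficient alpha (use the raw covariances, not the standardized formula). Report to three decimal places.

coefficient alpha = 0.723

Σσ²ᵢ = 0.81² + 0.74² + 0.85² + 1.64² = 4.6158
Covariances σ_ij = r_ij · s_i · s_j:
  σ(X1,X2) = 0.53 × 0.81 × 0.74 = 0.3177
  σ(X1,X3) = 0.63 × 0.81 × 0.85 = 0.4338
  σ(X1,X4) = 0.51 × 0.81 × 1.64 = 0.6775
  σ(X2,X3) = 0.16 × 0.74 × 0.85 = 0.1006
  σ(X2,X4) = 0.65 × 0.74 × 1.64 = 0.7888
  σ(X3,X4) = 0.30 × 0.85 × 1.64 = 0.4182
σ²_T = Σσ²ᵢ + 2·Σσ_ij = 4.6158 + 2 × 2.7366 = 10.0890
α = (4/3)·(1 − 4.6158/10.0890) = 0.723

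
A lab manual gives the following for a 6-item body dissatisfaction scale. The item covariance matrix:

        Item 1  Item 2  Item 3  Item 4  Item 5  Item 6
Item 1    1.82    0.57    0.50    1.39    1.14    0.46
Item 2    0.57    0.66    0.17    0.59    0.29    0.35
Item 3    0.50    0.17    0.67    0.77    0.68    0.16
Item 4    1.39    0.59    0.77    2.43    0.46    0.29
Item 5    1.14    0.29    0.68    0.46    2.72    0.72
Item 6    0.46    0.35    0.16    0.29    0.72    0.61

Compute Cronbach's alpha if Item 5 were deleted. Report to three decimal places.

Cronbach's alpha = 0.786

Remaining items: Item 1, Item 2, Item 3, Item 4, Item 6 (k = 5).
sum of item variances = 1.82 + 0.66 + 0.67 + 2.43 + 0.61 = 6.19
σ²_T = 6.19 + 2 × 5.25 = 16.69
α (item deleted) = (5/4)·(1 − 6.19/16.69) = 0.786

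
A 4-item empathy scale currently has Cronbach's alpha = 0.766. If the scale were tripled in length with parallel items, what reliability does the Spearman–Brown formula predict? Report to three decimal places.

Length factor m = 3
α' = m·α / (1 + (m−1)·α)
   = 3 × 0.766 / (1 + (3 − 1) × 0.766)
   = 2.2980 / 2.5320 = 0.908

predicted reliability = 0.908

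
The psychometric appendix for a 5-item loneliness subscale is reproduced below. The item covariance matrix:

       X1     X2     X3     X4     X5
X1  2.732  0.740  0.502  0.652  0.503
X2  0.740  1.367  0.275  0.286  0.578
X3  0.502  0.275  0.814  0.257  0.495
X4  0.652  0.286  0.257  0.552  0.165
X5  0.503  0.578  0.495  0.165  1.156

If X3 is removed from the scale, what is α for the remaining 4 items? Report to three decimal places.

α = 0.669

Remaining items: X1, X2, X4, X5 (k = 4).
Σσᵢ² = 2.732 + 1.367 + 0.552 + 1.156 = 5.807
total variance = 5.807 + 2 × 2.924 = 11.655
α (item deleted) = (4/3)·(1 − 5.807/11.655) = 0.669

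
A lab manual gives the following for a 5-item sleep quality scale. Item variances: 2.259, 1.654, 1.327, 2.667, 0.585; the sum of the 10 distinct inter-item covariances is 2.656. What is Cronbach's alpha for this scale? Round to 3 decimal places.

α = 0.481

Σσ²ᵢ = 2.259 + 1.654 + 1.327 + 2.667 + 0.585 = 8.492
Sum of distinct covariances = 2.656
σ²_total = Σσ²ᵢ + 2·Σcov = 8.492 + 2 × 2.656 = 13.804
α = (5/4)·(1 − 8.492/13.804) = 0.481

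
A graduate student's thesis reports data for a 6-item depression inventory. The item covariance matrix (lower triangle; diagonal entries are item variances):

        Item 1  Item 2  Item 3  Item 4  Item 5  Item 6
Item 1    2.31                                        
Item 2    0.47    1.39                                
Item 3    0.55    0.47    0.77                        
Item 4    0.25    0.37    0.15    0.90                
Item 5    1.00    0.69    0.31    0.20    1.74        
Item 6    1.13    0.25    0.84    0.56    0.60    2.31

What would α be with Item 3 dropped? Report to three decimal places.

α = 0.701

Remaining items: Item 1, Item 2, Item 4, Item 5, Item 6 (k = 5).
Σσ²ᵢ = 2.31 + 1.39 + 0.90 + 1.74 + 2.31 = 8.65
σ²_T = 8.65 + 2 × 5.52 = 19.69
α (item deleted) = (5/4)·(1 − 8.65/19.69) = 0.701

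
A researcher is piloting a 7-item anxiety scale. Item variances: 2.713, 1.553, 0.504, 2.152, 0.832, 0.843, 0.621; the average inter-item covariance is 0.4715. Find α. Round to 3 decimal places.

α = 0.796

Σσᵢ² = 2.713 + 1.553 + 0.504 + 2.152 + 0.832 + 0.843 + 0.621 = 9.218
Sum of the 21 distinct covariances = 21 × 0.4715 = 9.9015
Var(T) = Σσᵢ² + 2·Σcov = 9.218 + 2 × 9.9015 = 29.0210
α = (7/6)·(1 − 9.218/29.0210) = 0.796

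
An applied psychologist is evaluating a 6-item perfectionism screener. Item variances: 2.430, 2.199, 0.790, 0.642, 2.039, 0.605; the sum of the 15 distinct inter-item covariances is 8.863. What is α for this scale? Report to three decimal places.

α = 0.805

ΣVar(i) = 2.430 + 2.199 + 0.790 + 0.642 + 2.039 + 0.605 = 8.705
Sum of distinct covariances = 8.863
σ²_total = ΣVar(i) + 2·Σcov = 8.705 + 2 × 8.863 = 26.431
α = (6/5)·(1 − 8.705/26.431) = 0.805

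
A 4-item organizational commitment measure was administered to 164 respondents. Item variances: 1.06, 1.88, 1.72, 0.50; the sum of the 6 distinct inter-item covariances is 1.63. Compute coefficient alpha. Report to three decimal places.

sum of item variances = 1.06 + 1.88 + 1.72 + 0.50 = 5.16
Sum of distinct covariances = 1.63
Var(T) = sum of item variances + 2·Σcov = 5.16 + 2 × 1.63 = 8.42
α = (4/3)·(1 − 5.16/8.42) = 0.516

coefficient alpha = 0.516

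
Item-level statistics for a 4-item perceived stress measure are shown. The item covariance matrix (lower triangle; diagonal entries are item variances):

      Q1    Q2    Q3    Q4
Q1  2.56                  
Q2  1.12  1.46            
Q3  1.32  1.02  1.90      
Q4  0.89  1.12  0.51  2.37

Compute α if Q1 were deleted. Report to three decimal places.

Remaining items: Q2, Q3, Q4 (k = 3).
sum of item variances = 1.46 + 1.90 + 2.37 = 5.73
Var(T) = 5.73 + 2 × 2.65 = 11.03
α (item deleted) = (3/2)·(1 − 5.73/11.03) = 0.721

α = 0.721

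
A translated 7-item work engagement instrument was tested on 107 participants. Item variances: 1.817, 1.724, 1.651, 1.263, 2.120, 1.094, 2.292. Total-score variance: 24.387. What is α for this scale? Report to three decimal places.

Σσᵢ² = 1.817 + 1.724 + 1.651 + 1.263 + 2.120 + 1.094 + 2.292 = 11.961
α = (k/(k−1))·(1 − Σσᵢ²/Var(T)) = (7/6)·(1 − 11.961/24.387) = 0.594

α = 0.594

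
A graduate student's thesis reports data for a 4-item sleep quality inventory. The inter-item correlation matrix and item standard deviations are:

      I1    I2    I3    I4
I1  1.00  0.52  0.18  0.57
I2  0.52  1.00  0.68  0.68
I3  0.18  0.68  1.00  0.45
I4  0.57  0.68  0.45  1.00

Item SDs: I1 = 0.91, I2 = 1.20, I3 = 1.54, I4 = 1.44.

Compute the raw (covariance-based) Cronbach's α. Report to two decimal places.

Cronbach's α = 0.80

Σσ²ᵢ = 0.91² + 1.20² + 1.54² + 1.44² = 6.7133
Covariances σ_ij = r_ij · s_i · s_j:
  σ(I1,I2) = 0.52 × 0.91 × 1.20 = 0.5678
  σ(I1,I3) = 0.18 × 0.91 × 1.54 = 0.2523
  σ(I1,I4) = 0.57 × 0.91 × 1.44 = 0.7469
  σ(I2,I3) = 0.68 × 1.20 × 1.54 = 1.2566
  σ(I2,I4) = 0.68 × 1.20 × 1.44 = 1.1750
  σ(I3,I4) = 0.45 × 1.54 × 1.44 = 0.9979
σ²_T = Σσ²ᵢ + 2·Σσ_ij = 6.7133 + 2 × 4.9965 = 16.7063
α = (4/3)·(1 − 6.7133/16.7063) = 0.80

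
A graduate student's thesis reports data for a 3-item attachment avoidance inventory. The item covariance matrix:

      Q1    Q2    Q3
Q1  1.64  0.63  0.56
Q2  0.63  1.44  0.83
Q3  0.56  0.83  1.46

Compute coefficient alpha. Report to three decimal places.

α = 0.706

Σσᵢ² = 1.64 + 1.44 + 1.46 = 4.54
Σ_{i<j} σ_ij = 2.02
Var(T) = 4.54 + 2 × 2.02 = 8.58
α = (k/(k−1))·(1 − Σσᵢ²/Var(T)) = (3/2)·(1 − 4.54/8.58) = 0.706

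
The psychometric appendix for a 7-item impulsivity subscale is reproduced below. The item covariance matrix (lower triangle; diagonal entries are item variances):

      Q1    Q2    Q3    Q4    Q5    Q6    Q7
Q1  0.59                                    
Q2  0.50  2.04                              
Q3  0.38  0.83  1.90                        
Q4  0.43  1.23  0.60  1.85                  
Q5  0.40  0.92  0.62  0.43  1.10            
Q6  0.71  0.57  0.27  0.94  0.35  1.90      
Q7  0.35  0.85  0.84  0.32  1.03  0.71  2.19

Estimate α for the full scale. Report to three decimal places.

α = 0.813

Σσᵢ² = 0.59 + 2.04 + 1.90 + 1.85 + 1.10 + 1.90 + 2.19 = 11.57
Σ_{i<j} σ_ij = 13.28
σ²_T = 11.57 + 2 × 13.28 = 38.13
α = (k/(k−1))·(1 − Σσᵢ²/σ²_T) = (7/6)·(1 − 11.57/38.13) = 0.813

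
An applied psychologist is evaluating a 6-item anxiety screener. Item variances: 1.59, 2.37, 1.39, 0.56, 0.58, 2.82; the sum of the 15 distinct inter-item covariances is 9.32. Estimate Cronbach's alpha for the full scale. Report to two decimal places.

α = 0.80

ΣVar(i) = 1.59 + 2.37 + 1.39 + 0.56 + 0.58 + 2.82 = 9.31
Sum of distinct covariances = 9.32
Var(T) = ΣVar(i) + 2·Σcov = 9.31 + 2 × 9.32 = 27.95
α = (6/5)·(1 − 9.31/27.95) = 0.80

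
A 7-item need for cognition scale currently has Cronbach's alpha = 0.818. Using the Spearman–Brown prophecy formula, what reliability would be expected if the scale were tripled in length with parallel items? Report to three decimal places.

predicted reliability = 0.931

Length factor m = 3
α' = m·α / (1 + (m−1)·α)
   = 3 × 0.818 / (1 + (3 − 1) × 0.818)
   = 2.4540 / 2.6360 = 0.931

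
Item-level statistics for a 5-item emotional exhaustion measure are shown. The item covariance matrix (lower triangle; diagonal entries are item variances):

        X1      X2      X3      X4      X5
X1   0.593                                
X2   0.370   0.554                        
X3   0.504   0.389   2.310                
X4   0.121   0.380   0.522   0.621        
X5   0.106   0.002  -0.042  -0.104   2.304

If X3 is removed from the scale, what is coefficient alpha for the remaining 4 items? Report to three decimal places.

α = 0.401

Remaining items: X1, X2, X4, X5 (k = 4).
sum of item variances = 0.593 + 0.554 + 0.621 + 2.304 = 4.072
total variance = 4.072 + 2 × 0.875 = 5.822
α (item deleted) = (4/3)·(1 − 4.072/5.822) = 0.401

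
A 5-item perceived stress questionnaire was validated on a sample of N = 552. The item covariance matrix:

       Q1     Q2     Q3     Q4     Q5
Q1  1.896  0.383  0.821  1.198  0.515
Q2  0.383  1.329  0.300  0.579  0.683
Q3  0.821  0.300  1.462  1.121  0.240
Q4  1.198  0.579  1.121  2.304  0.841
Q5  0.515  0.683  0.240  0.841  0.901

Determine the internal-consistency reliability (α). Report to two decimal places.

α = 0.79

sum of item variances = 1.896 + 1.329 + 1.462 + 2.304 + 0.901 = 7.892
Σ_{i<j} σ_ij = 6.681
total variance = 7.892 + 2 × 6.681 = 21.254
α = (k/(k−1))·(1 − sum of item variances/total variance) = (5/4)·(1 − 7.892/21.254) = 0.79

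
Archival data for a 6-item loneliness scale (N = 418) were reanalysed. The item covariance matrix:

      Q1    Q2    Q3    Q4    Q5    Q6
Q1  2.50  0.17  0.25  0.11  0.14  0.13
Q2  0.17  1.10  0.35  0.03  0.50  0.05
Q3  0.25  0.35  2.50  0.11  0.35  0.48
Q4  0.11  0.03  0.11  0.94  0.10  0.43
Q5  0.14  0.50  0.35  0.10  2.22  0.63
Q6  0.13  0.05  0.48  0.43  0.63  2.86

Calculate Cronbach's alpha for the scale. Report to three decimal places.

α = 0.465

sum of item variances = 2.50 + 1.10 + 2.50 + 0.94 + 2.22 + 2.86 = 12.12
Σ_{i<j} σ_ij = 3.83
σ²_T = 12.12 + 2 × 3.83 = 19.78
α = (k/(k−1))·(1 − sum of item variances/σ²_T) = (6/5)·(1 − 12.12/19.78) = 0.465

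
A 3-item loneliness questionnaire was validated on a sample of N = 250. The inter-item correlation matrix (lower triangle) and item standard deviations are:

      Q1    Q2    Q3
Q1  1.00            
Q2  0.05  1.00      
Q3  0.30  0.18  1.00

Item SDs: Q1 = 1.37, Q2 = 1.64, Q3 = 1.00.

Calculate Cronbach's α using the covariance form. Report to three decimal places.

Cronbach's α = 0.341

Σσ²ᵢ = 1.37² + 1.64² + 1.00² = 5.5665
Covariances σ_ij = r_ij · s_i · s_j:
  σ(Q1,Q2) = 0.05 × 1.37 × 1.64 = 0.1123
  σ(Q1,Q3) = 0.30 × 1.37 × 1.00 = 0.4110
  σ(Q2,Q3) = 0.18 × 1.64 × 1.00 = 0.2952
σ²_T = Σσ²ᵢ + 2·Σσ_ij = 5.5665 + 2 × 0.8185 = 7.2035
α = (3/2)·(1 − 5.5665/7.2035) = 0.341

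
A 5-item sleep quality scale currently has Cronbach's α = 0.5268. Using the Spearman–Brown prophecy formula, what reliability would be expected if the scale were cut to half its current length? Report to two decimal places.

predicted reliability = 0.36

Length factor m = 1/2
α' = m·α / (1 − (1−m)·α)
   = 1/2 × 0.5268 / (1 − (1 − 1/2) × 0.5268)
   = 0.2634 / 0.7366 = 0.36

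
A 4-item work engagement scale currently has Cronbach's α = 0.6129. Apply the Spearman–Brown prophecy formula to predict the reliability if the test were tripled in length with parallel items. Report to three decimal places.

Length factor m = 3
α' = m·α / (1 + (m−1)·α)
   = 3 × 0.6129 / (1 + (3 − 1) × 0.6129)
   = 1.8387 / 2.2258 = 0.826

predicted reliability = 0.826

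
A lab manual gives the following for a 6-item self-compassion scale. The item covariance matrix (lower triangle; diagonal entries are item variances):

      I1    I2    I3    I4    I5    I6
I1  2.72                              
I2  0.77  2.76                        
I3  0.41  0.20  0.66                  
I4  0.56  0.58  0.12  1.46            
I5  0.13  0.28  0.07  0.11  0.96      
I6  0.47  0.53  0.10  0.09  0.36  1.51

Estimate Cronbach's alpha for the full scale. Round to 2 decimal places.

Cronbach's alpha = 0.58

Σσᵢ² = 2.72 + 2.76 + 0.66 + 1.46 + 0.96 + 1.51 = 10.07
Sum of off-diagonal covariances = 4.78
σ²_total = 10.07 + 2 × 4.78 = 19.63
α = (k/(k−1))·(1 − Σσᵢ²/σ²_total) = (6/5)·(1 − 10.07/19.63) = 0.58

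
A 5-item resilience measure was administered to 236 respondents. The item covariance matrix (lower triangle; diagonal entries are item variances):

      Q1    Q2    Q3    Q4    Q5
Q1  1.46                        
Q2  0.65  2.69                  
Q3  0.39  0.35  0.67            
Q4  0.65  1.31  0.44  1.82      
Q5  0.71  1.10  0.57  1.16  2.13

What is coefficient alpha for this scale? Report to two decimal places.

coefficient alpha = 0.78

Σσᵢ² = 1.46 + 2.69 + 0.67 + 1.82 + 2.13 = 8.77
Sum of off-diagonal covariances = 7.33
Var(T) = 8.77 + 2 × 7.33 = 23.43
α = (k/(k−1))·(1 − Σσᵢ²/Var(T)) = (5/4)·(1 − 8.77/23.43) = 0.78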